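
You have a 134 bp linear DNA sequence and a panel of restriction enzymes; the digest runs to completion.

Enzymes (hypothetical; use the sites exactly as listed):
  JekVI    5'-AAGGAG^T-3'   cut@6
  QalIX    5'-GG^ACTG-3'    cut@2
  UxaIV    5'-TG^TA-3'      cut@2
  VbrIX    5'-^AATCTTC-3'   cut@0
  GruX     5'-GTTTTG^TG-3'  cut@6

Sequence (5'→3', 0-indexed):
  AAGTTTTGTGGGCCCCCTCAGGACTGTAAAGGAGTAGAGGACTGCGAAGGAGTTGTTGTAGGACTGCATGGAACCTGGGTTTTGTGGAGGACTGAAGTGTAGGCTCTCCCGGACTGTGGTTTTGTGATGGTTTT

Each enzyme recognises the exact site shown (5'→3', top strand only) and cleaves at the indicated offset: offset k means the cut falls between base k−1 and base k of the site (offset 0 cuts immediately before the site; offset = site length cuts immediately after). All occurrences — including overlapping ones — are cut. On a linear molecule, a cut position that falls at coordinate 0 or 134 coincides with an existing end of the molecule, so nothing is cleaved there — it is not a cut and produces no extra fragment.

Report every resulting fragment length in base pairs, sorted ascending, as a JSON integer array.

[4,4,6,6,6,8,8,9,10,12,12,13,14,22]

Per-enzyme occurrences:
  JekVI AAGGAGT/6: at [28, 46] ⇒ [34, 52]
  QalIX GGACTG/2: at [20, 38, 60, 88, 110] ⇒ [22, 40, 62, 90, 112]
  UxaIV TGTA/2: at [24, 56, 97] ⇒ [26, 58, 99]
  VbrIX (AATCTTC, off=0): no sites
  GruX GTTTTGTG/6: at [2, 78, 118] ⇒ [8, 84, 124]

Pooled cuts: [8, 22, 26, 34, 40, 52, 58, 62, 84, 90, 99, 112, 124]

Fragment lengths:
  [0,8): 8 bp
  [8,22): 14 bp
  [22,26): 4 bp
  [26,34): 8 bp
  [34,40): 6 bp
  [40,52): 12 bp
  [52,58): 6 bp
  [58,62): 4 bp
  [62,84): 22 bp
  [84,90): 6 bp
  [90,99): 9 bp
  [99,112): 13 bp
  [112,124): 12 bp
  [124,134): 10 bp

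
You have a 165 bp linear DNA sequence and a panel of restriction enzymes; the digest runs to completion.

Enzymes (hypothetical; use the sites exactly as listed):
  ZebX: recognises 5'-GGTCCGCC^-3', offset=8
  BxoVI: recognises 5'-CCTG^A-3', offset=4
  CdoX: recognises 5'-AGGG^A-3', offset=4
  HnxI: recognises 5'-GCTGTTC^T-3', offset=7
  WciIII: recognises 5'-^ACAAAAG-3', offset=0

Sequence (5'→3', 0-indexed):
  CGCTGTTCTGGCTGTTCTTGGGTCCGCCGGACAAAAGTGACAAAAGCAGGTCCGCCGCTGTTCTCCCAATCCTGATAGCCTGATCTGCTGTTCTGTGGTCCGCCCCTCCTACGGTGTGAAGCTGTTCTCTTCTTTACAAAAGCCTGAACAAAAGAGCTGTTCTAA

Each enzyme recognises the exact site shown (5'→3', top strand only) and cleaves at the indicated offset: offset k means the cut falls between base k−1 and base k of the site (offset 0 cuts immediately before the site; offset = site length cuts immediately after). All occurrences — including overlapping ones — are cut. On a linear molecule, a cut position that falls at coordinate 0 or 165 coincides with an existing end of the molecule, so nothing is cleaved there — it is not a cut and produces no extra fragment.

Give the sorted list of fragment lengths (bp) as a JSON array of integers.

[1,2,3,7,8,8,8,9,9,11,11,11,11,11,15,17,23]

Per-enzyme occurrences:
  ZebX GGTCCGCC/8: at [20, 48, 96] ⇒ [28, 56, 104]
  BxoVI CCTGA/4: at [70, 78, 142] ⇒ [74, 82, 146]
  CdoX (AGGGA, off=4): no sites
  HnxI GCTGTTCT/7: at [1, 10, 56, 86, 120, 155] ⇒ [8, 17, 63, 93, 127, 162]
  WciIII ACAAAAG/0: at [30, 39, 135, 147] ⇒ [30, 39, 135, 147]

All cut coordinates (distinct, sorted): [8, 17, 28, 30, 39, 56, 63, 74, 82, 93, 104, 127, 135, 146, 147, 162]

Fragment lengths:
  [0,8): 8 bp
  [8,17): 9 bp
  [17,28): 11 bp
  [28,30): 2 bp
  [30,39): 9 bp
  [39,56): 17 bp
  [56,63): 7 bp
  [63,74): 11 bp
  [74,82): 8 bp
  [82,93): 11 bp
  [93,104): 11 bp
  [104,127): 23 bp
  [127,135): 8 bp
  [135,146): 11 bp
  [146,147): 1 bp
  [147,162): 15 bp
  [162,165): 3 bp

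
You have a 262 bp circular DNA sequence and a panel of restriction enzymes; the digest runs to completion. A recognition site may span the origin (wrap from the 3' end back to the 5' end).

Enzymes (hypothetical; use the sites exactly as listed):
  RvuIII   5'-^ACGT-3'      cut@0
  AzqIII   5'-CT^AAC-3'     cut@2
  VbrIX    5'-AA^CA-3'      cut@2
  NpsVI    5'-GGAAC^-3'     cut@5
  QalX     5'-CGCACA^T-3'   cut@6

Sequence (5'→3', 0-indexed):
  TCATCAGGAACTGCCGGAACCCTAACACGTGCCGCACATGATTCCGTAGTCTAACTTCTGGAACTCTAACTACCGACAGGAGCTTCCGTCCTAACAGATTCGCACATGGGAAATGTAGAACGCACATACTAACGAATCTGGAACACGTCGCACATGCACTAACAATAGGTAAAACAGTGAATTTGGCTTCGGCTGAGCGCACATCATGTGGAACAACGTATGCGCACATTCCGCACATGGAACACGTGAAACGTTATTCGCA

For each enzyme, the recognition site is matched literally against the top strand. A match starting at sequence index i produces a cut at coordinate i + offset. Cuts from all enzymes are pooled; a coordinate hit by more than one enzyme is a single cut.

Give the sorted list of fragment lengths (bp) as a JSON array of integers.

[1,1,1,1,1,2,2,2,3,3,4,5,6,7,9,9,10,10,12,12,12,12,13,13,14,20,23,25,29]

Site scan:
  RvuIII ACGT/0: at [26, 144, 215, 243, 250] ⇒ [26, 144, 215, 243, 250]
  AzqIII CTAAC/2: at [21, 50, 65, 90, 128, 158] ⇒ [23, 52, 67, 92, 130, 160]
  VbrIX AACA/2: at [23, 92, 141, 160, 172, 211, 240] ⇒ [25, 94, 143, 162, 174, 213, 242]
  NpsVI GGAAC/5: at [6, 15, 59, 139, 209, 238] ⇒ [11, 20, 64, 144, 214, 243]
  QalX CGCACAT/6: at [32, 100, 120, 148, 197, 222, 231] ⇒ [38, 106, 126, 154, 203, 228, 237]

Pooled cuts: [11, 20, 23, 25, 26, 38, 52, 64, 67, 92, 94, 106, 126, 130, 143, 144, 154, 160, 162, 174, 203, 213, 214, 215, 228, 237, 242, 243, 250]

Fragment lengths:
  11→20: 9 bp
  20→23: 3 bp
  23→25: 2 bp
  25→26: 1 bp
  26→38: 12 bp
  38→52: 14 bp
  52→64: 12 bp
  64→67: 3 bp
  67→92: 25 bp
  92→94: 2 bp
  94→106: 12 bp
  106→126: 20 bp
  126→130: 4 bp
  130→143: 13 bp
  143→144: 1 bp
  144→154: 10 bp
  154→160: 6 bp
  160→162: 2 bp
  162→174: 12 bp
  174→203: 29 bp
  203→213: 10 bp
  213→214: 1 bp
  214→215: 1 bp
  215→228: 13 bp
  228→237: 9 bp
  237→242: 5 bp
  242→243: 1 bp
  243→250: 7 bp
  250→11 (wrap): 262-250+11 = 23 bp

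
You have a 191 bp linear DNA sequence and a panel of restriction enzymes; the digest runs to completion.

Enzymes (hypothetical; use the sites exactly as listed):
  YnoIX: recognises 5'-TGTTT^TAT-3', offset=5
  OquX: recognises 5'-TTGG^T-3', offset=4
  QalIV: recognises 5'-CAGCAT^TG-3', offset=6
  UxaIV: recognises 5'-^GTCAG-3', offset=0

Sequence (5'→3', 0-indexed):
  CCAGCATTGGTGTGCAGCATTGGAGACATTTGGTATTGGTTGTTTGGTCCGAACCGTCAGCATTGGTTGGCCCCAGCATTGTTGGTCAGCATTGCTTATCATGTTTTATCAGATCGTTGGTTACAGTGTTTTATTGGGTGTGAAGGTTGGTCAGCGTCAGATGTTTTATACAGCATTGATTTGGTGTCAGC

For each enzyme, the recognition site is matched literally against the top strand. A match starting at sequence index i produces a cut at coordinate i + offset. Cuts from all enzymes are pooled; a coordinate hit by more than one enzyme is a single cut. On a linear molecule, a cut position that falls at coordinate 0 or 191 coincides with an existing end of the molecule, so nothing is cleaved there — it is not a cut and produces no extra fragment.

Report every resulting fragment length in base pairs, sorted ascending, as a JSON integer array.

[1,1,1,3,3,5,5,6,6,7,7,8,8,8,8,10,10,11,11,13,13,14,14,18]

Per-enzyme occurrences:
  YnoIX TGTTTTAT/5: at [101, 126, 161] ⇒ [106, 131, 166]
  OquX TTGGT/4: at [6, 29, 35, 43, 62, 81, 116, 146, 180] ⇒ [10, 33, 39, 47, 66, 85, 120, 150, 184]
  QalIV CAGCATTG/6: at [1, 14, 57, 73, 86, 170] ⇒ [7, 20, 63, 79, 92, 176]
  UxaIV GTCAG/0: at [55, 84, 149, 155, 185] ⇒ [55, 84, 149, 155, 185]

Pooled cuts: [7, 10, 20, 33, 39, 47, 55, 63, 66, 79, 84, 85, 92, 106, 120, 131, 149, 150, 155, 166, 176, 184, 185]

Fragments:
  [0,7): 7 bp
  [7,10): 3 bp
  [10,20): 10 bp
  [20,33): 13 bp
  [33,39): 6 bp
  [39,47): 8 bp
  [47,55): 8 bp
  [55,63): 8 bp
  [63,66): 3 bp
  [66,79): 13 bp
  [79,84): 5 bp
  [84,85): 1 bp
  [85,92): 7 bp
  [92,106): 14 bp
  [106,120): 14 bp
  [120,131): 11 bp
  [131,149): 18 bp
  [149,150): 1 bp
  [150,155): 5 bp
  [155,166): 11 bp
  [166,176): 10 bp
  [176,184): 8 bp
  [184,185): 1 bp
  [185,191): 6 bp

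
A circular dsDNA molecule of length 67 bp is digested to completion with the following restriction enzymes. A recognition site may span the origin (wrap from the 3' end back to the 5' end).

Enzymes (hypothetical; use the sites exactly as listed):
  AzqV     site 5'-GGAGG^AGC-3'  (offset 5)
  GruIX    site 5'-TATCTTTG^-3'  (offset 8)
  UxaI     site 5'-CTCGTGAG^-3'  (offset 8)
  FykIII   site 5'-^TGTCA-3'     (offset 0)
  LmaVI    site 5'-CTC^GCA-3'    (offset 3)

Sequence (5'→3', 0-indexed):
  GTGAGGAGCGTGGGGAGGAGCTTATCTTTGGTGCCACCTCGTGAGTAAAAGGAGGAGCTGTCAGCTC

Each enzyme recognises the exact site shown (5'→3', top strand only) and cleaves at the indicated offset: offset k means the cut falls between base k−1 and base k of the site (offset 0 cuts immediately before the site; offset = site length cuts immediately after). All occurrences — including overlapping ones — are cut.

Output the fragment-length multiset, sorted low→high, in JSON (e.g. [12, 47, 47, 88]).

Site scan:
  AzqV GGAGGAGC/5: at [13, 50] ⇒ [18, 55]
  GruIX TATCTTTG/8: at [22] ⇒ [30]
  UxaI CTCGTGAG/8: at [37, 64] ⇒ [5, 45]
  FykIII TGTCA/0: at [58] ⇒ [58]
  LmaVI (CTCGCA, off=3): no sites

Pooled cuts: [5, 18, 30, 45, 55, 58]

Fragment lengths:
  5→18: 13 bp
  18→30: 12 bp
  30→45: 15 bp
  45→55: 10 bp
  55→58: 3 bp
  58→5 (wrap): 67-58+5 = 14 bp

[3,10,12,13,14,15]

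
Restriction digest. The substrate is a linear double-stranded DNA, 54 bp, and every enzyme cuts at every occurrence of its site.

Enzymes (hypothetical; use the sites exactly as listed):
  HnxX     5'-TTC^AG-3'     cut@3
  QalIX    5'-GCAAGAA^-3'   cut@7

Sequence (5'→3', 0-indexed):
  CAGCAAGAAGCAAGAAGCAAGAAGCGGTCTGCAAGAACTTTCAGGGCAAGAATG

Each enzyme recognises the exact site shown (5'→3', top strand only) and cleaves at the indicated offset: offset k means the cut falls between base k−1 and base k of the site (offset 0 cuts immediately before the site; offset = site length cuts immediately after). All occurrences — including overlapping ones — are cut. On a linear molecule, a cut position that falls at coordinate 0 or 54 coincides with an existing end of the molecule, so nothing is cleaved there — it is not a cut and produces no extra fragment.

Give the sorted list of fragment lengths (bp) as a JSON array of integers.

[2,5,7,7,9,10,14]

Scan for sites:
  HnxX TTCAG/3: at [39] ⇒ [42]
  QalIX GCAAGAA/7: at [2, 9, 16, 30, 45] ⇒ [9, 16, 23, 37, 52]

All cut coordinates (distinct, sorted): [9, 16, 23, 37, 42, 52]

Fragment lengths:
  [0,9): 9 bp
  [9,16): 7 bp
  [16,23): 7 bp
  [23,37): 14 bp
  [37,42): 5 bp
  [42,52): 10 bp
  [52,54): 2 bp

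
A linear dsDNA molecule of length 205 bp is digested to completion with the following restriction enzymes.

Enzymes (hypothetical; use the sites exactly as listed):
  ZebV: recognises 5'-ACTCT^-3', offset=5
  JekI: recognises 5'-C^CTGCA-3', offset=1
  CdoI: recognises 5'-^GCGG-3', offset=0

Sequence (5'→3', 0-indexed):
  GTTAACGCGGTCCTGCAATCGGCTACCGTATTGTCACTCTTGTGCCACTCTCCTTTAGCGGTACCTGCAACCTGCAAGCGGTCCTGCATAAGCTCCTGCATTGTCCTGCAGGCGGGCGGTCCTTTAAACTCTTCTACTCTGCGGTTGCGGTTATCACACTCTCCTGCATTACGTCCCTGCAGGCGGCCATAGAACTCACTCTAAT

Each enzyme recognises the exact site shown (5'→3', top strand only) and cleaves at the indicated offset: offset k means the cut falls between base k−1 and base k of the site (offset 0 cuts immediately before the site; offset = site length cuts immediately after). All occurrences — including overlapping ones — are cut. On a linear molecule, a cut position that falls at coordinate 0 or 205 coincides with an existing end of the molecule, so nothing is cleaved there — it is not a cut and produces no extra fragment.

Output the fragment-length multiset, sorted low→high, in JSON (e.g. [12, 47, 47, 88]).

Site scan:
  ZebV (ACTCT, off=5): starts [35, 46, 127, 135, 157, 197] → cuts [40, 51, 132, 140, 162, 202]
  JekI (CCTGCA, off=1): starts [11, 63, 70, 82, 94, 104, 162, 175] → cuts [12, 64, 71, 83, 95, 105, 163, 176]
  CdoI (GCGG, off=0): starts [6, 57, 77, 111, 115, 140, 146, 182] → cuts [6, 57, 77, 111, 115, 140, 146, 182]

All cut coordinates (distinct, sorted): [6, 12, 40, 51, 57, 64, 71, 77, 83, 95, 105, 111, 115, 132, 140, 146, 162, 163, 176, 182, 202]

Fragments:
  [0,6): 6 bp
  [6,12): 6 bp
  [12,40): 28 bp
  [40,51): 11 bp
  [51,57): 6 bp
  [57,64): 7 bp
  [64,71): 7 bp
  [71,77): 6 bp
  [77,83): 6 bp
  [83,95): 12 bp
  [95,105): 10 bp
  [105,111): 6 bp
  [111,115): 4 bp
  [115,132): 17 bp
  [132,140): 8 bp
  [140,146): 6 bp
  [146,162): 16 bp
  [162,163): 1 bp
  [163,176): 13 bp
  [176,182): 6 bp
  [182,202): 20 bp
  [202,205): 3 bp

[1,3,4,6,6,6,6,6,6,6,6,7,7,8,10,11,12,13,16,17,20,28]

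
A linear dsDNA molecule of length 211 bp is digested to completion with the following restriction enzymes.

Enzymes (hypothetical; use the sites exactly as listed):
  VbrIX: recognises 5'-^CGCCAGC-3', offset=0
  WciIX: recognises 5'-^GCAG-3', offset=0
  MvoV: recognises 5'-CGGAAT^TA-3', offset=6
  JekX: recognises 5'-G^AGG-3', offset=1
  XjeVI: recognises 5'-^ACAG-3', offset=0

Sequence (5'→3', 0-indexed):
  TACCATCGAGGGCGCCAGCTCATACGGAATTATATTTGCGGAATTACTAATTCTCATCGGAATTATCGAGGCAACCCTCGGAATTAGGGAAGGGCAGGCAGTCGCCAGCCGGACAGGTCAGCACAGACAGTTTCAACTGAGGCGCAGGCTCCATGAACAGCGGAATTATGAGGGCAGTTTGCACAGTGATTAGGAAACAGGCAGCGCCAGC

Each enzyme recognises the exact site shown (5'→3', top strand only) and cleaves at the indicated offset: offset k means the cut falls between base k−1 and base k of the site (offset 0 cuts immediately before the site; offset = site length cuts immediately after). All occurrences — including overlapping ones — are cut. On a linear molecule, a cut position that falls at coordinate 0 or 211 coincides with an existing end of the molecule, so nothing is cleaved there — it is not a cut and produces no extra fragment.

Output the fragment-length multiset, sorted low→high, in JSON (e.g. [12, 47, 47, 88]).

Scan for sites:
  VbrIX (CGCCAGC, off=0): starts [12, 102, 204] → cuts [12, 102, 204]
  WciIX (GCAG, off=0): starts [93, 97, 143, 173, 200] → cuts [93, 97, 143, 173, 200]
  MvoV (CGGAATTA, off=6): starts [24, 38, 57, 78, 160] → cuts [30, 44, 63, 84, 166]
  JekX (GAGG, off=1): starts [7, 67, 138, 169] → cuts [8, 68, 139, 170]
  XjeVI (ACAG, off=0): starts [112, 122, 126, 156, 182, 196] → cuts [112, 122, 126, 156, 182, 196]

Pooled cuts: [8, 12, 30, 44, 63, 68, 84, 93, 97, 102, 112, 122, 126, 139, 143, 156, 166, 170, 173, 182, 196, 200, 204]

Fragment lengths:
  [0,8): 8 bp
  [8,12): 4 bp
  [12,30): 18 bp
  [30,44): 14 bp
  [44,63): 19 bp
  [63,68): 5 bp
  [68,84): 16 bp
  [84,93): 9 bp
  [93,97): 4 bp
  [97,102): 5 bp
  [102,112): 10 bp
  [112,122): 10 bp
  [122,126): 4 bp
  [126,139): 13 bp
  [139,143): 4 bp
  [143,156): 13 bp
  [156,166): 10 bp
  [166,170): 4 bp
  [170,173): 3 bp
  [173,182): 9 bp
  [182,196): 14 bp
  [196,200): 4 bp
  [200,204): 4 bp
  [204,211): 7 bp

[3,4,4,4,4,4,4,4,5,5,7,8,9,9,10,10,10,13,13,14,14,16,18,19]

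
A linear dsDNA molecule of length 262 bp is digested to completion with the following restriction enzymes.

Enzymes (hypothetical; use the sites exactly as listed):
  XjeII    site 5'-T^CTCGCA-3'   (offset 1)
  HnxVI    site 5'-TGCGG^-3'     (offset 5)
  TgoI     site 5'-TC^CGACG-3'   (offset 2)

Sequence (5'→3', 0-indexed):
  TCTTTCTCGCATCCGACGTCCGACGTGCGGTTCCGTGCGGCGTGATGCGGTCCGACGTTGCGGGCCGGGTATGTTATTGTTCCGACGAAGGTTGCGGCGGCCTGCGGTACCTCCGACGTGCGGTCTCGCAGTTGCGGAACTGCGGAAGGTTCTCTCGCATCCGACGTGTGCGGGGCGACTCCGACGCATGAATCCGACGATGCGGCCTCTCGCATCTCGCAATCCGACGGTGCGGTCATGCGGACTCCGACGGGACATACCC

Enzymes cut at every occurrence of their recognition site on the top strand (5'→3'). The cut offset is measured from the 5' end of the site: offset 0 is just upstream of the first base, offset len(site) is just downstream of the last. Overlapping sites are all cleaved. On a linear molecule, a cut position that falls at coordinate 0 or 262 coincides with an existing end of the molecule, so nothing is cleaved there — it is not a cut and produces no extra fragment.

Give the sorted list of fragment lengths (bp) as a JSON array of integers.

[1,2,3,4,5,6,7,7,8,8,8,8,8,8,9,10,10,10,10,10,11,11,11,12,13,13,15,15,19]

Per-enzyme occurrences:
  XjeII TCTCGCA/1: at [4, 123, 152, 207, 214] ⇒ [5, 124, 153, 208, 215]
  HnxVI TGCGG/5: at [25, 35, 45, 58, 92, 102, 118, 132, 140, 168, 200, 230, 238] ⇒ [30, 40, 50, 63, 97, 107, 123, 137, 145, 173, 205, 235, 243]
  TgoI TCCGACG/2: at [11, 18, 50, 80, 111, 159, 179, 192, 222, 245] ⇒ [13, 20, 52, 82, 113, 161, 181, 194, 224, 247]

Pooled cuts: [5, 13, 20, 30, 40, 50, 52, 63, 82, 97, 107, 113, 123, 124, 137, 145, 153, 161, 173, 181, 194, 205, 208, 215, 224, 235, 243, 247]

Fragments:
  [0,5): 5 bp
  [5,13): 8 bp
  [13,20): 7 bp
  [20,30): 10 bp
  [30,40): 10 bp
  [40,50): 10 bp
  [50,52): 2 bp
  [52,63): 11 bp
  [63,82): 19 bp
  [82,97): 15 bp
  [97,107): 10 bp
  [107,113): 6 bp
  [113,123): 10 bp
  [123,124): 1 bp
  [124,137): 13 bp
  [137,145): 8 bp
  [145,153): 8 bp
  [153,161): 8 bp
  [161,173): 12 bp
  [173,181): 8 bp
  [181,194): 13 bp
  [194,205): 11 bp
  [205,208): 3 bp
  [208,215): 7 bp
  [215,224): 9 bp
  [224,235): 11 bp
  [235,243): 8 bp
  [243,247): 4 bp
  [247,262): 15 bp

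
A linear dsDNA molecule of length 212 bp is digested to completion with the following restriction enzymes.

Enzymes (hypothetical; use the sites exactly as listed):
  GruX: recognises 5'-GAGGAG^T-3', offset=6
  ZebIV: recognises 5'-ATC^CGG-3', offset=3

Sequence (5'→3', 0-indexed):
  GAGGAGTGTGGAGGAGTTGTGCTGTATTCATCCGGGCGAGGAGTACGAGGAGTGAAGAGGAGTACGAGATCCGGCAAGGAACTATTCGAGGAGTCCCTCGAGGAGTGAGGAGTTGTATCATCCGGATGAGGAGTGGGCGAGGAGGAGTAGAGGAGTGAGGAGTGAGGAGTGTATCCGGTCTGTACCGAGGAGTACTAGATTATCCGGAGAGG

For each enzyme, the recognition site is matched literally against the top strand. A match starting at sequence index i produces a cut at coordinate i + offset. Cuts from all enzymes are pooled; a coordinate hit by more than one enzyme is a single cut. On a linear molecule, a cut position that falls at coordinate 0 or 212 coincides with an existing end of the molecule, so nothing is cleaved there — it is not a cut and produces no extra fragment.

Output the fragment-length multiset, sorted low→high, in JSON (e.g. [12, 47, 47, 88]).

[6,6,7,7,7,8,8,9,9,10,10,10,11,11,12,12,14,16,17,22]

Per-enzyme occurrences:
  GruX GAGGAGT/6: at [0, 10, 37, 46, 56, 87, 99, 106, 127, 141, 149, 156, 163, 186] ⇒ [6, 16, 43, 52, 62, 93, 105, 112, 133, 147, 155, 162, 169, 192]
  ZebIV ATCCGG/3: at [29, 68, 119, 172, 201] ⇒ [32, 71, 122, 175, 204]

All cut coordinates (distinct, sorted): [6, 16, 32, 43, 52, 62, 71, 93, 105, 112, 122, 133, 147, 155, 162, 169, 175, 192, 204]

Fragments:
  [0,6): 6 bp
  [6,16): 10 bp
  [16,32): 16 bp
  [32,43): 11 bp
  [43,52): 9 bp
  [52,62): 10 bp
  [62,71): 9 bp
  [71,93): 22 bp
  [93,105): 12 bp
  [105,112): 7 bp
  [112,122): 10 bp
  [122,133): 11 bp
  [133,147): 14 bp
  [147,155): 8 bp
  [155,162): 7 bp
  [162,169): 7 bp
  [169,175): 6 bp
  [175,192): 17 bp
  [192,204): 12 bp
  [204,212): 8 bp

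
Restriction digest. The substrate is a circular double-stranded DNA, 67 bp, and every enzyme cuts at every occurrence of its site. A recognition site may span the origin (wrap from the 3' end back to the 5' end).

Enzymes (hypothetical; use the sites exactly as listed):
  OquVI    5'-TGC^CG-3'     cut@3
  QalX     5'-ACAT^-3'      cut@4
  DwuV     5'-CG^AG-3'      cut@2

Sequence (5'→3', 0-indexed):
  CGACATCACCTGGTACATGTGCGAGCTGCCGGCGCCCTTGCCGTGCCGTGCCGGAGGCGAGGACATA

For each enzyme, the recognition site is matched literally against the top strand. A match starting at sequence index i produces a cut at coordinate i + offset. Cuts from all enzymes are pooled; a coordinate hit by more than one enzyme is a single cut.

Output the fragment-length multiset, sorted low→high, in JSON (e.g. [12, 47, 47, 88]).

[5,5,5,6,7,7,8,12,12]

Site scan:
  OquVI (TGCCG, off=3): starts [26, 38, 43, 48] → cuts [29, 41, 46, 51]
  QalX (ACAT, off=4): starts [2, 14, 62] → cuts [6, 18, 66]
  DwuV (CGAG, off=2): starts [21, 57] → cuts [23, 59]

All cut coordinates (distinct, sorted): [6, 18, 23, 29, 41, 46, 51, 59, 66]

Fragment lengths:
  6→18: 12 bp
  18→23: 5 bp
  23→29: 6 bp
  29→41: 12 bp
  41→46: 5 bp
  46→51: 5 bp
  51→59: 8 bp
  59→66: 7 bp
  66→6 (wrap): 67-66+6 = 7 bp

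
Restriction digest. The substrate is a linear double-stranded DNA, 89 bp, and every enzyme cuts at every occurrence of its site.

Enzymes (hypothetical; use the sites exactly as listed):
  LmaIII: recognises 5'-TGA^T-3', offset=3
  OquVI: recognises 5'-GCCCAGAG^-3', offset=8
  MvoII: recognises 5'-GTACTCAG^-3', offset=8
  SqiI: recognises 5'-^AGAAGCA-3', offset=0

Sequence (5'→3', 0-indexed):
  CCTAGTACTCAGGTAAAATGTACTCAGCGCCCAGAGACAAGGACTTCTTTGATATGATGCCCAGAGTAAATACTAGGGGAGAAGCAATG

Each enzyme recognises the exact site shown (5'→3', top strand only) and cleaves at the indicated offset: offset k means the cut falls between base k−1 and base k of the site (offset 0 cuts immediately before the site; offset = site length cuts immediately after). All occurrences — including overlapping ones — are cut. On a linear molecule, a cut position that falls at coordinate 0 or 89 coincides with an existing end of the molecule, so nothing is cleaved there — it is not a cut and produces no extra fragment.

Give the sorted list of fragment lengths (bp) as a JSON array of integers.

Site scan:
  LmaIII TGAT/3: at [49, 54] ⇒ [52, 57]
  OquVI GCCCAGAG/8: at [28, 58] ⇒ [36, 66]
  MvoII GTACTCAG/8: at [4, 19] ⇒ [12, 27]
  SqiI AGAAGCA/0: at [79] ⇒ [79]

All cut coordinates (distinct, sorted): [12, 27, 36, 52, 57, 66, 79]

Fragments:
  [0,12): 12 bp
  [12,27): 15 bp
  [27,36): 9 bp
  [36,52): 16 bp
  [52,57): 5 bp
  [57,66): 9 bp
  [66,79): 13 bp
  [79,89): 10 bp

[5,9,9,10,12,13,15,16]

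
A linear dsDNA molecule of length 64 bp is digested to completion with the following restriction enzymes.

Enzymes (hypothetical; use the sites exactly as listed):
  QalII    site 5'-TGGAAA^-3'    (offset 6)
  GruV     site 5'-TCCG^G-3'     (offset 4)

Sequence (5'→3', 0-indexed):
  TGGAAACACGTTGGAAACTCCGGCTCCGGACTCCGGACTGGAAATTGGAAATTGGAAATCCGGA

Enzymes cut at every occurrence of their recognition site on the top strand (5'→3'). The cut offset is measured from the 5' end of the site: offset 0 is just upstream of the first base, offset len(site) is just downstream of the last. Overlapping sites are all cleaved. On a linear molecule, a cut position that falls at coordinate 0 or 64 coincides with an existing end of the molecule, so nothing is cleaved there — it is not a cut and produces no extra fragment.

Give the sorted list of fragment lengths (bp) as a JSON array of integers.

[2,4,5,6,6,7,7,7,9,11]

Site scan:
  QalII (TGGAAA, off=6): starts [0, 11, 38, 45, 52] → cuts [6, 17, 44, 51, 58]
  GruV (TCCGG, off=4): starts [18, 24, 31, 58] → cuts [22, 28, 35, 62]

Pooled cuts: [6, 17, 22, 28, 35, 44, 51, 58, 62]

Fragments:
  [0,6): 6 bp
  [6,17): 11 bp
  [17,22): 5 bp
  [22,28): 6 bp
  [28,35): 7 bp
  [35,44): 9 bp
  [44,51): 7 bp
  [51,58): 7 bp
  [58,62): 4 bp
  [62,64): 2 bp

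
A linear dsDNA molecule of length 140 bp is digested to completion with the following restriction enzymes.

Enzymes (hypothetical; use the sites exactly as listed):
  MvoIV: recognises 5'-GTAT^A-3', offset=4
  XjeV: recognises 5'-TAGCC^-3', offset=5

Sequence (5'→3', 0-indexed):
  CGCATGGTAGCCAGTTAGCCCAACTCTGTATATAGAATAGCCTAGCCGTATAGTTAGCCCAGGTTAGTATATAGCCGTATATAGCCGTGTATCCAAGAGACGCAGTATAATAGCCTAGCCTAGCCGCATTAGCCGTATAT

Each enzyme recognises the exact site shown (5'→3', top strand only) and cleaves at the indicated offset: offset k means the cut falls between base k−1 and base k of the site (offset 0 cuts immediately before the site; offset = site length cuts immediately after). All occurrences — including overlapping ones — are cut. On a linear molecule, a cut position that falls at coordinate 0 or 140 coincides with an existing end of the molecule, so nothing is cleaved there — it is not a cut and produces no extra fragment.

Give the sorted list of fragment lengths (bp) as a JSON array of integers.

Per-enzyme occurrences:
  MvoIV GTATA/4: at [27, 47, 66, 76, 104, 134] ⇒ [31, 51, 70, 80, 108, 138]
  XjeV TAGCC/5: at [7, 15, 37, 42, 54, 71, 81, 110, 115, 120, 129] ⇒ [12, 20, 42, 47, 59, 76, 86, 115, 120, 125, 134]

Pooled cuts: [12, 20, 31, 42, 47, 51, 59, 70, 76, 80, 86, 108, 115, 120, 125, 134, 138]

Fragment lengths:
  [0,12): 12 bp
  [12,20): 8 bp
  [20,31): 11 bp
  [31,42): 11 bp
  [42,47): 5 bp
  [47,51): 4 bp
  [51,59): 8 bp
  [59,70): 11 bp
  [70,76): 6 bp
  [76,80): 4 bp
  [80,86): 6 bp
  [86,108): 22 bp
  [108,115): 7 bp
  [115,120): 5 bp
  [120,125): 5 bp
  [125,134): 9 bp
  [134,138): 4 bp
  [138,140): 2 bp

[2,4,4,4,5,5,5,6,6,7,8,8,9,11,11,11,12,22]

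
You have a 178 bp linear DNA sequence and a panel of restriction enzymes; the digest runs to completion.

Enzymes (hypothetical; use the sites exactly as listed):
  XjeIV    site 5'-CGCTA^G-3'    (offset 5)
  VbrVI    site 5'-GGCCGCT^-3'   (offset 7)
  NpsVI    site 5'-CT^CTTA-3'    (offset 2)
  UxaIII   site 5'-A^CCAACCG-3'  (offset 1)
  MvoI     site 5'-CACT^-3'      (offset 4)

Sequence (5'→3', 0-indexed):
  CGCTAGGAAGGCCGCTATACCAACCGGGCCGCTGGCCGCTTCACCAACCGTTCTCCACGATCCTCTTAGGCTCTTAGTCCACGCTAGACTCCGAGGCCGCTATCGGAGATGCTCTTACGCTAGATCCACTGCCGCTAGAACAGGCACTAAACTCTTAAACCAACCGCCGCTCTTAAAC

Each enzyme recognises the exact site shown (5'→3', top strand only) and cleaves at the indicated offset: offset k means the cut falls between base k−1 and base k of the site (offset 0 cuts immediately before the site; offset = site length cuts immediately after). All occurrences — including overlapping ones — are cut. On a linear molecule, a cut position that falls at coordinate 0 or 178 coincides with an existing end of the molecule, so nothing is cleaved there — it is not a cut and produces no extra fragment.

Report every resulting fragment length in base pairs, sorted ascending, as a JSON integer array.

[3,3,5,5,6,7,7,7,8,8,9,11,11,12,12,14,14,15,21]

Per-enzyme occurrences:
  XjeIV (CGCTAG, off=5): starts [0, 81, 117, 132] → cuts [5, 86, 122, 137]
  VbrVI (GGCCGCT, off=7): starts [9, 26, 33, 94] → cuts [16, 33, 40, 101]
  NpsVI (CTCTTA, off=2): starts [62, 70, 111, 151, 169] → cuts [64, 72, 113, 153, 171]
  UxaIII (ACCAACCG, off=1): starts [18, 42, 158] → cuts [19, 43, 159]
  MvoI (CACT, off=4): starts [126, 144] → cuts [130, 148]

Pooled cuts: [5, 16, 19, 33, 40, 43, 64, 72, 86, 101, 113, 122, 130, 137, 148, 153, 159, 171]

Fragment lengths:
  [0,5): 5 bp
  [5,16): 11 bp
  [16,19): 3 bp
  [19,33): 14 bp
  [33,40): 7 bp
  [40,43): 3 bp
  [43,64): 21 bp
  [64,72): 8 bp
  [72,86): 14 bp
  [86,101): 15 bp
  [101,113): 12 bp
  [113,122): 9 bp
  [122,130): 8 bp
  [130,137): 7 bp
  [137,148): 11 bp
  [148,153): 5 bp
  [153,159): 6 bp
  [159,171): 12 bp
  [171,178): 7 bp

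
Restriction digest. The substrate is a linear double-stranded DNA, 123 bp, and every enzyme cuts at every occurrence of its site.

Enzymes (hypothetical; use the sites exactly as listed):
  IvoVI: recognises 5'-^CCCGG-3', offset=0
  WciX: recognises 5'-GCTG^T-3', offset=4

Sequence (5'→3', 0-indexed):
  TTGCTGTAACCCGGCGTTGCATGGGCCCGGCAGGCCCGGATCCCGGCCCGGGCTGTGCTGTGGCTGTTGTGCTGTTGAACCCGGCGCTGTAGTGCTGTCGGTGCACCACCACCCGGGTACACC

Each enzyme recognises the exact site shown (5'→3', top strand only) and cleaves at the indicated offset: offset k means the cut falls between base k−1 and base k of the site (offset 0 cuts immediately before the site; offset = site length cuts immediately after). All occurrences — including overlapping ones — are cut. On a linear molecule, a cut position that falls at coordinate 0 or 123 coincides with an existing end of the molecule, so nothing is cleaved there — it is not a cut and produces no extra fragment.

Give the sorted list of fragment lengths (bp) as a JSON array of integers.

Scan for sites:
  IvoVI CCCGG/0: at [9, 25, 34, 41, 46, 79, 111] ⇒ [9, 25, 34, 41, 46, 79, 111]
  WciX GCTGT/4: at [2, 51, 56, 62, 70, 85, 93] ⇒ [6, 55, 60, 66, 74, 89, 97]

All cut coordinates (distinct, sorted): [6, 9, 25, 34, 41, 46, 55, 60, 66, 74, 79, 89, 97, 111]

Fragment lengths:
  [0,6): 6 bp
  [6,9): 3 bp
  [9,25): 16 bp
  [25,34): 9 bp
  [34,41): 7 bp
  [41,46): 5 bp
  [46,55): 9 bp
  [55,60): 5 bp
  [60,66): 6 bp
  [66,74): 8 bp
  [74,79): 5 bp
  [79,89): 10 bp
  [89,97): 8 bp
  [97,111): 14 bp
  [111,123): 12 bp

[3,5,5,5,6,6,7,8,8,9,9,10,12,14,16]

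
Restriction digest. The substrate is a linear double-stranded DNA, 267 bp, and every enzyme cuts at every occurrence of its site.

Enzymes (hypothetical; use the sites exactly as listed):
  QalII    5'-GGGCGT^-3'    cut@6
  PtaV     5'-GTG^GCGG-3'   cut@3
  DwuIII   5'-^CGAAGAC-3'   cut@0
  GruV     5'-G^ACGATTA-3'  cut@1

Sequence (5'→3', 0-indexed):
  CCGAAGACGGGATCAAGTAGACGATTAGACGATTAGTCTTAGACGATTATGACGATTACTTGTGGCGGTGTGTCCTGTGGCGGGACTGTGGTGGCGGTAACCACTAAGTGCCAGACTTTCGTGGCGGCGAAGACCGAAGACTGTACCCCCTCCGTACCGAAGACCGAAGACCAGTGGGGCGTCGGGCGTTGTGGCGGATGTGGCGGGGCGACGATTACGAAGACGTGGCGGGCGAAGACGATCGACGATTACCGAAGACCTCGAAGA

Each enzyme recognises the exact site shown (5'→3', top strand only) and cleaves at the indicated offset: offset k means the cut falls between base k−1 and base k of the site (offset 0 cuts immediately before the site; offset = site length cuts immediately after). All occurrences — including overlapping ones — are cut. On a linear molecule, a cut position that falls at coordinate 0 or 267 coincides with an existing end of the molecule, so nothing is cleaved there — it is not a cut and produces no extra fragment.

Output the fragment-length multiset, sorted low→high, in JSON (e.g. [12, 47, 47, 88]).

[1,4,4,5,7,7,7,7,8,8,8,9,9,10,12,13,14,14,15,15,18,19,23,30]

Per-enzyme occurrences:
  QalII GGGCGT/6: at [176, 183] ⇒ [182, 189]
  PtaV GTGGCGG/3: at [61, 76, 90, 120, 190, 199, 224] ⇒ [64, 79, 93, 123, 193, 202, 227]
  DwuIII CGAAGAC/0: at [1, 127, 134, 157, 164, 217, 232, 252] ⇒ [1, 127, 134, 157, 164, 217, 232, 252]
  GruV GACGATTA/1: at [19, 27, 41, 50, 209, 243] ⇒ [20, 28, 42, 51, 210, 244]

Pooled cuts: [1, 20, 28, 42, 51, 64, 79, 93, 123, 127, 134, 157, 164, 182, 189, 193, 202, 210, 217, 227, 232, 244, 252]

Fragments:
  [0,1): 1 bp
  [1,20): 19 bp
  [20,28): 8 bp
  [28,42): 14 bp
  [42,51): 9 bp
  [51,64): 13 bp
  [64,79): 15 bp
  [79,93): 14 bp
  [93,123): 30 bp
  [123,127): 4 bp
  [127,134): 7 bp
  [134,157): 23 bp
  [157,164): 7 bp
  [164,182): 18 bp
  [182,189): 7 bp
  [189,193): 4 bp
  [193,202): 9 bp
  [202,210): 8 bp
  [210,217): 7 bp
  [217,227): 10 bp
  [227,232): 5 bp
  [232,244): 12 bp
  [244,252): 8 bp
  [252,267): 15 bp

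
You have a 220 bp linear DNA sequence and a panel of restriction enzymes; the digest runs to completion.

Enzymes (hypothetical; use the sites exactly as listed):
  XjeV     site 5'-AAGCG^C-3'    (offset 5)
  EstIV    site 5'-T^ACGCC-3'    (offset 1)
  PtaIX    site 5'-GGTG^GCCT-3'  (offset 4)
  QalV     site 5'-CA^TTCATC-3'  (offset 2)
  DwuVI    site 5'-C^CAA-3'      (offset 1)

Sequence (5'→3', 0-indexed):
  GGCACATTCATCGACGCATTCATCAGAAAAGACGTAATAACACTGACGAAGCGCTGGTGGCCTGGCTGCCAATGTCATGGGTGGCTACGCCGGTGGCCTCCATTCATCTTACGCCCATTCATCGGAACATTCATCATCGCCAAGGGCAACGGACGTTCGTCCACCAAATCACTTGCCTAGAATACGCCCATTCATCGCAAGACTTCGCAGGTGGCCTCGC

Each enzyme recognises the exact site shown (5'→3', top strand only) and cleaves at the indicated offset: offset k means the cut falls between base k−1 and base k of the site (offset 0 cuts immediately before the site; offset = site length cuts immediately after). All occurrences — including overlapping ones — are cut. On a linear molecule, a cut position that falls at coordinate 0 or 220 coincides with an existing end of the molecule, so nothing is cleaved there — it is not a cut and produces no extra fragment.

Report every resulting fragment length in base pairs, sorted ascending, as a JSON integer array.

Site scan:
  XjeV AAGCGC/5: at [48] ⇒ [53]
  EstIV TACGCC/1: at [85, 109, 182] ⇒ [86, 110, 183]
  PtaIX GGTGGCCT/4: at [55, 91, 209] ⇒ [59, 95, 213]
  QalV CATTCATC/2: at [4, 16, 100, 115, 127, 188] ⇒ [6, 18, 102, 117, 129, 190]
  DwuVI CCAA/1: at [68, 139, 163] ⇒ [69, 140, 164]

Pooled cuts: [6, 18, 53, 59, 69, 86, 95, 102, 110, 117, 129, 140, 164, 183, 190, 213]

Fragments:
  [0,6): 6 bp
  [6,18): 12 bp
  [18,53): 35 bp
  [53,59): 6 bp
  [59,69): 10 bp
  [69,86): 17 bp
  [86,95): 9 bp
  [95,102): 7 bp
  [102,110): 8 bp
  [110,117): 7 bp
  [117,129): 12 bp
  [129,140): 11 bp
  [140,164): 24 bp
  [164,183): 19 bp
  [183,190): 7 bp
  [190,213): 23 bp
  [213,220): 7 bp

[6,6,7,7,7,7,8,9,10,11,12,12,17,19,23,24,35]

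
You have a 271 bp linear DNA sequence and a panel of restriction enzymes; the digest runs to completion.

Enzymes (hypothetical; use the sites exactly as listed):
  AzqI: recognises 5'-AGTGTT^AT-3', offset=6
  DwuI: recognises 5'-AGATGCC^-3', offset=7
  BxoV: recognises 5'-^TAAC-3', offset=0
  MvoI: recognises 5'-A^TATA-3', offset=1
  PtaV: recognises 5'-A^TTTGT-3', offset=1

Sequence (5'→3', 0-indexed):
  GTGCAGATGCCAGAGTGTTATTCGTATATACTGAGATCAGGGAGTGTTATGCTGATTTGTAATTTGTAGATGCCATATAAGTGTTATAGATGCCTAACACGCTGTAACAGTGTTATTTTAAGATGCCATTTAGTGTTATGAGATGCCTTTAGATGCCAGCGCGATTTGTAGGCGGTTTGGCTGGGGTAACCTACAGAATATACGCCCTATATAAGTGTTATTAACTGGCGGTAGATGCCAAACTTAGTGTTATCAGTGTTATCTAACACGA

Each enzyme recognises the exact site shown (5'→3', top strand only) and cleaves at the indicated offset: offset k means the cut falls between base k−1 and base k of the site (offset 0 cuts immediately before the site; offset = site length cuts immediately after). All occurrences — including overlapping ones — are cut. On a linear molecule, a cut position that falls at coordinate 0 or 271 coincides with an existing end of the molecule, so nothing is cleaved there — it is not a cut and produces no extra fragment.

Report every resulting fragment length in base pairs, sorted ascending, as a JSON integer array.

[1,2,3,7,7,7,7,8,8,9,9,10,10,10,10,10,10,10,11,11,12,12,12,13,18,22,22]

Site scan:
  AzqI (AGTGTTAT, off=6): starts [13, 42, 79, 108, 131, 213, 245, 254] → cuts [19, 48, 85, 114, 137, 219, 251, 260]
  DwuI (AGATGCC, off=7): starts [4, 67, 87, 120, 140, 150, 232] → cuts [11, 74, 94, 127, 147, 157, 239]
  BxoV (TAAC, off=0): starts [94, 104, 186, 221, 263] → cuts [94, 104, 186, 221, 263]
  MvoI (ATATA, off=1): starts [25, 74, 197, 208] → cuts [26, 75, 198, 209]
  PtaV (ATTTGT, off=1): starts [54, 61, 163] → cuts [55, 62, 164]

All cut coordinates (distinct, sorted): [11, 19, 26, 48, 55, 62, 74, 75, 85, 94, 104, 114, 127, 137, 147, 157, 164, 186, 198, 209, 219, 221, 239, 251, 260, 263]

Fragments:
  [0,11): 11 bp
  [11,19): 8 bp
  [19,26): 7 bp
  [26,48): 22 bp
  [48,55): 7 bp
  [55,62): 7 bp
  [62,74): 12 bp
  [74,75): 1 bp
  [75,85): 10 bp
  [85,94): 9 bp
  [94,104): 10 bp
  [104,114): 10 bp
  [114,127): 13 bp
  [127,137): 10 bp
  [137,147): 10 bp
  [147,157): 10 bp
  [157,164): 7 bp
  [164,186): 22 bp
  [186,198): 12 bp
  [198,209): 11 bp
  [209,219): 10 bp
  [219,221): 2 bp
  [221,239): 18 bp
  [239,251): 12 bp
  [251,260): 9 bp
  [260,263): 3 bp
  [263,271): 8 bp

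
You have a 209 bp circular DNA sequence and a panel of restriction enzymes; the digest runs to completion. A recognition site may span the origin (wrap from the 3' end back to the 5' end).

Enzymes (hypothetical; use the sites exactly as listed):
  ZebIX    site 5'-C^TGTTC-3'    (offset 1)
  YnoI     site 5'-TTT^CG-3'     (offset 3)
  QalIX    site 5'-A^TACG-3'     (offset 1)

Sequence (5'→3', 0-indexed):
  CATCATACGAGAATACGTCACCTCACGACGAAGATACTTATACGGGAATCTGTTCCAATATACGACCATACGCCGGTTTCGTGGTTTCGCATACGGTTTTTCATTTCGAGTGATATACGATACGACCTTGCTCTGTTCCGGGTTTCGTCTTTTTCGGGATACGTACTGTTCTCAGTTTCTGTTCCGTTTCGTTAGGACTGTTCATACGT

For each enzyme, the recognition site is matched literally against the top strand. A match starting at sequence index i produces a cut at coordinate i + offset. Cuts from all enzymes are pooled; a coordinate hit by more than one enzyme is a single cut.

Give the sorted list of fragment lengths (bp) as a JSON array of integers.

[4,5,5,6,7,8,8,8,9,9,9,10,10,10,10,11,12,13,13,15,27]

Scan for sites:
  ZebIX CTGTTC/1: at [49, 132, 165, 178, 197] ⇒ [50, 133, 166, 179, 198]
  YnoI TTTCG/3: at [76, 84, 103, 142, 151, 186] ⇒ [79, 87, 106, 145, 154, 189]
  QalIX ATACG/1: at [4, 12, 39, 59, 67, 90, 114, 119, 158, 203] ⇒ [5, 13, 40, 60, 68, 91, 115, 120, 159, 204]

All cut coordinates (distinct, sorted): [5, 13, 40, 50, 60, 68, 79, 87, 91, 106, 115, 120, 133, 145, 154, 159, 166, 179, 189, 198, 204]

Fragments:
  5→13: 8 bp
  13→40: 27 bp
  40→50: 10 bp
  50→60: 10 bp
  60→68: 8 bp
  68→79: 11 bp
  79→87: 8 bp
  87→91: 4 bp
  91→106: 15 bp
  106→115: 9 bp
  115→120: 5 bp
  120→133: 13 bp
  133→145: 12 bp
  145→154: 9 bp
  154→159: 5 bp
  159→166: 7 bp
  166→179: 13 bp
  179→189: 10 bp
  189→198: 9 bp
  198→204: 6 bp
  204→5 (wrap): 209-204+5 = 10 bp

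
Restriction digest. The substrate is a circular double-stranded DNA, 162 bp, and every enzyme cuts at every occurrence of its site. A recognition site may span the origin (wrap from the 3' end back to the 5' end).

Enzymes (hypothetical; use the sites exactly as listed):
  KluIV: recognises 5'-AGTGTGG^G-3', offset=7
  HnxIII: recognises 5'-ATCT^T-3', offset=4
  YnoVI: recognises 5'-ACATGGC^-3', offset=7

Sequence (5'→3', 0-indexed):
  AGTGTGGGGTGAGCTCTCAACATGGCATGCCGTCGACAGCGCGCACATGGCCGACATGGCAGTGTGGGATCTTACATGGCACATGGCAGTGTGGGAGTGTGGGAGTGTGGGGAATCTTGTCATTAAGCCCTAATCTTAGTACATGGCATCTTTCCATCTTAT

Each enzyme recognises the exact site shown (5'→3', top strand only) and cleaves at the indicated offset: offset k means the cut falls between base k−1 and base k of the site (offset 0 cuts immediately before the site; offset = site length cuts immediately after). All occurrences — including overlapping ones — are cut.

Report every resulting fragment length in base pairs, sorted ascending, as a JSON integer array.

Scan for sites:
  KluIV AGTGTGGG/7: at [0, 60, 87, 95, 103] ⇒ [7, 67, 94, 102, 110]
  HnxIII ATCTT/4: at [68, 113, 132, 147, 155] ⇒ [72, 117, 136, 151, 159]
  YnoVI ACATGGC/7: at [19, 44, 53, 73, 80, 140] ⇒ [26, 51, 60, 80, 87, 147]

Pooled cuts: [7, 26, 51, 60, 67, 72, 80, 87, 94, 102, 110, 117, 136, 147, 151, 159]

Fragment lengths:
  7→26: 19 bp
  26→51: 25 bp
  51→60: 9 bp
  60→67: 7 bp
  67→72: 5 bp
  72→80: 8 bp
  80→87: 7 bp
  87→94: 7 bp
  94→102: 8 bp
  102→110: 8 bp
  110→117: 7 bp
  117→136: 19 bp
  136→147: 11 bp
  147→151: 4 bp
  151→159: 8 bp
  159→7 (wrap): 162-159+7 = 10 bp

[4,5,7,7,7,7,8,8,8,8,9,10,11,19,19,25]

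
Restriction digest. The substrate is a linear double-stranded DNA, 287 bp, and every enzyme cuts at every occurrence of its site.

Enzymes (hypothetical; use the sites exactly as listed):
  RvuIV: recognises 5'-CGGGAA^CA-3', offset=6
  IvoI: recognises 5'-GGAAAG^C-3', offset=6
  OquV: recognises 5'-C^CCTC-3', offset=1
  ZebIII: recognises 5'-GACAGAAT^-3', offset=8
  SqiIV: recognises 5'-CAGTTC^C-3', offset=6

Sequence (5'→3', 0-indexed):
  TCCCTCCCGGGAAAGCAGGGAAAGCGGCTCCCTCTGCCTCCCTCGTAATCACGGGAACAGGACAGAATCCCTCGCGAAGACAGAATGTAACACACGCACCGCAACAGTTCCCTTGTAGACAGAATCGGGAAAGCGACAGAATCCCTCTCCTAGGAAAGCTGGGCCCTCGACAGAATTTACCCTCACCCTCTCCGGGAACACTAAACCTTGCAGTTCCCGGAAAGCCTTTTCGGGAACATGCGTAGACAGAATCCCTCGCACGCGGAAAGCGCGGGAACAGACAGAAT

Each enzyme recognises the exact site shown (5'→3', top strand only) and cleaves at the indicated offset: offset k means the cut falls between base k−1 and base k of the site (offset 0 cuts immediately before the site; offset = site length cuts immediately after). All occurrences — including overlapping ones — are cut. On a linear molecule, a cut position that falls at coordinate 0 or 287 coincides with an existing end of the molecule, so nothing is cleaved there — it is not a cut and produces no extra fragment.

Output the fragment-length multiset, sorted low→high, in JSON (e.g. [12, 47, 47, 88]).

[1,1,1,2,4,6,6,6,8,8,8,9,9,10,10,11,12,12,12,13,15,15,16,16,17,17,18,24]

Scan for sites:
  RvuIV (CGGGAACA, off=6): starts [51, 192, 230, 271] → cuts [57, 198, 236, 277]
  IvoI (GGAAAGC, off=6): starts [9, 18, 127, 152, 218, 263] → cuts [15, 24, 133, 158, 224, 269]
  OquV (CCCTC, off=1): starts [1, 29, 39, 68, 142, 163, 179, 185, 252] → cuts [2, 30, 40, 69, 143, 164, 180, 186, 253]
  ZebIII (GACAGAAT, off=8): starts [60, 78, 117, 134, 168, 244, 279] → cuts [68, 86, 125, 142, 176, 252] (position 287 is a terminus of the linear molecule — no cut)
  SqiIV (CAGTTCC, off=6): starts [104, 210] → cuts [110, 216]

All cut coordinates (distinct, sorted): [2, 15, 24, 30, 40, 57, 68, 69, 86, 110, 125, 133, 142, 143, 158, 164, 176, 180, 186, 198, 216, 224, 236, 252, 253, 269, 277]

Fragments:
  [0,2): 2 bp
  [2,15): 13 bp
  [15,24): 9 bp
  [24,30): 6 bp
  [30,40): 10 bp
  [40,57): 17 bp
  [57,68): 11 bp
  [68,69): 1 bp
  [69,86): 17 bp
  [86,110): 24 bp
  [110,125): 15 bp
  [125,133): 8 bp
  [133,142): 9 bp
  [142,143): 1 bp
  [143,158): 15 bp
  [158,164): 6 bp
  [164,176): 12 bp
  [176,180): 4 bp
  [180,186): 6 bp
  [186,198): 12 bp
  [198,216): 18 bp
  [216,224): 8 bp
  [224,236): 12 bp
  [236,252): 16 bp
  [252,253): 1 bp
  [253,269): 16 bp
  [269,277): 8 bp
  [277,287): 10 bp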